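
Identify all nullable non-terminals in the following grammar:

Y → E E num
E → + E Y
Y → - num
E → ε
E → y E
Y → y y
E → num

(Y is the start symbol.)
{ 'E' }

A non-terminal is nullable if it can derive ε (the empty string): either it has an ε-production, or it has a production whose right-hand side consists entirely of nullable non-terminals.

ε-productions: E → ε
So E is immediately nullable.
No further non-terminal can be added: every production for the remaining non-terminals contains a terminal or a non-nullable non-terminal.
Nullable = { 'E' }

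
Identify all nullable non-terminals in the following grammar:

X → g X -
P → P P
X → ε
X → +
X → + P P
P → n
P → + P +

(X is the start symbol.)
{ 'X' }

A non-terminal is nullable if it can derive ε (the empty string): either it has an ε-production, or it has a production whose right-hand side consists entirely of nullable non-terminals.

ε-productions: X → ε
So X is immediately nullable.
No further non-terminal can be added: every production for the remaining non-terminals contains a terminal or a non-nullable non-terminal.
Nullable = { 'X' }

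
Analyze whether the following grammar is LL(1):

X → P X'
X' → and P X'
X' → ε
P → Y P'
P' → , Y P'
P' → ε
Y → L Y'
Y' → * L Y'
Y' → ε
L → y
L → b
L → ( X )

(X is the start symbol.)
A grammar is LL(1) if for each non-terminal N with multiple productions, the predict sets of those productions are pairwise disjoint, where PREDICT(N → α) = (FIRST(α) \ {ε}) ∪ (FOLLOW(N) if α ⇒* ε).

Relevant sets:
  FOLLOW(X') = { $, ')' }
  FOLLOW(P') = { $, ')', 'and' }
  FOLLOW(Y') = { $, ')', ',', 'and' }

For X':
  PREDICT(X' → and P X') = { 'and' }
  PREDICT(X' → ε) = { $, ')' }
For P':
  PREDICT(P' → ',' Y P') = { ',' }
  PREDICT(P' → ε) = { $, ')', 'and' }
For Y':
  PREDICT(Y' → '*' L Y') = { '*' }
  PREDICT(Y' → ε) = { $, ')', ',', 'and' }
For L:
  PREDICT(L → y) = { 'y' }
  PREDICT(L → b) = { 'b' }
  PREDICT(L → '(' X ')') = { '(' }
X, P, Y have a single production, so nothing to check there.

All predict sets are disjoint. The grammar IS LL(1).

Answer: Yes, the grammar is LL(1).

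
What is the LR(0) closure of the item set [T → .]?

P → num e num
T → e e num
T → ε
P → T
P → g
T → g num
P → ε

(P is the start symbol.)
{ [T → .] }

To compute CLOSURE, for each item [A → α.Bβ] where B is a non-terminal, add [B → .γ] for all productions B → γ; repeat for the newly added items until nothing changes.

Start with: [T → .]
The dot is at the end, so nothing is added.

CLOSURE = { [T → .] }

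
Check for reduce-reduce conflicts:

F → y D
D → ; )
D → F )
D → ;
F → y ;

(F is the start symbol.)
Augment with F' → F and build the canonical LR(0) collection (I0 = CLOSURE({[F' → . F]}), then GOTO on every symbol after a dot until no new states appear). It has 8 states:
  I0: { [F → . y ;], [F → . y D], [F' → . F] }  — shift
  I1: { [F' → F .] }  — accept
  I2: { [D → . ; )], [D → . ;], [D → . F )], [F → . y ;], [F → . y D], [F → y . ;], [F → y . D] }  — shift
  I3: { [D → ; . )], [D → ; .], [F → y ; .] }  — shift, 2 reduces
  I4: { [F → y D .] }  — reduce
  I5: { [D → F . )] }  — shift
  I6: { [D → F ) .] }  — reduce
  I7: { [D → ; ) .] }  — reduce

I3 contains complete items [D → ; .], [F → y ; .] — reduce-reduce conflict.

Answer: Yes — I3: [D → ; .] vs [F → y ; .]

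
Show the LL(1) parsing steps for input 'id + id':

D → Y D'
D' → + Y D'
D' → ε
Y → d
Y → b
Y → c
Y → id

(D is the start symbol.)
Stack is shown with the top on the left.

Stack     Input      Action
---------------------------
D $       id + id $  output D → Y D'
Y D' $    id + id $  output Y → id
id D' $   id + id $  match 'id'
D' $      + id $     output D' → + Y D'
+ Y D' $  + id $     match '+'
Y D' $    id $       output Y → id
id D' $   id $       match 'id'
D' $      $          output D' → ε
$         $          accept

The string is accepted.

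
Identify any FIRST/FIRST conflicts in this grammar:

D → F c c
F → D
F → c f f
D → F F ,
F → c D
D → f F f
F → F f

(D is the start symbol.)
Yes. D → F c c / D → F F ',' on { 'c', 'f' }; D → F c c / D → f F f on { 'f' }; D → F F ',' / D → f F f on { 'f' }; F → D / F → c f f on { 'c' }; F → D / F → c D on { 'c' }; F → D / F → F f on { 'c', 'f' }; F → c f f / F → c D on { 'c' }; F → c f f / F → F f on { 'c' }; F → c D / F → F f on { 'c' }

A FIRST/FIRST conflict occurs when two productions N → α and N → β for the same non-terminal have FIRST(α) ∩ FIRST(β) ≠ ∅ (with ε ∈ FIRST of a nullable right-hand side, so two nullable alternatives also conflict).

FIRST sets of the non-terminals at (or reachable through a nullable prefix from) the front of some alternative:
  FIRST(F) = { 'c', 'f' }
  FIRST(D) = { 'c', 'f' }

Productions for D:
  D → F c c: FIRST = { 'c', 'f' }
  D → F F ,: FIRST = { 'c', 'f' }
  D → f F f: FIRST = { 'f' }
Productions for F:
  F → D: FIRST = { 'c', 'f' }
  F → c f f: FIRST = { 'c' }
  F → c D: FIRST = { 'c' }
  F → F f: FIRST = { 'c', 'f' }

Conflict for D: D → F c c and D → F F ,
  Overlap: { 'c', 'f' }
Conflict for D: D → F c c and D → f F f
  Overlap: { 'f' }
Conflict for D: D → F F , and D → f F f
  Overlap: { 'f' }
Conflict for F: F → D and F → c f f
  Overlap: { 'c' }
Conflict for F: F → D and F → c D
  Overlap: { 'c' }
Conflict for F: F → D and F → F f
  Overlap: { 'c', 'f' }
Conflict for F: F → c f f and F → c D
  Overlap: { 'c' }
Conflict for F: F → c f f and F → F f
  Overlap: { 'c' }
Conflict for F: F → c D and F → F f
  Overlap: { 'c' }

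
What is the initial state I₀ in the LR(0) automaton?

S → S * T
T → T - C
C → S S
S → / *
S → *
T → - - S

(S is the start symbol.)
First, augment the grammar with S' → S
I₀ = CLOSURE({ [S' → . S] }):
  [S' → . S] has the dot before S: add [S → . S * T], [S → . / *], [S → . *]
No further items can be added.

I₀ = { [S → . *], [S → . / *], [S → . S * T], [S' → . S] }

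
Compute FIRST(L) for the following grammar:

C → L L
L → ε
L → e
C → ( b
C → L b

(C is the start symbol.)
To compute FIRST(L), examine every production with L on the left-hand side, reading each right-hand side left to right until a non-nullable symbol is reached.

From L → ε:
  - ε-production, so ε ∈ FIRST(L)
From L → e:
  - e is a terminal: add 'e' and stop

Collecting: FIRST(L) = { 'e', ε }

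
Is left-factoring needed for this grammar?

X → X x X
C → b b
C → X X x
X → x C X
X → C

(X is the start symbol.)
Left-factoring is needed when two productions for the same non-terminal
share a common prefix on the right-hand side.

Productions for X:
  X → X x X
  X → x C X
  X → C
Productions for C:
  C → b b
  C → X X x

No common prefixes found.

Answer: No, left-factoring is not needed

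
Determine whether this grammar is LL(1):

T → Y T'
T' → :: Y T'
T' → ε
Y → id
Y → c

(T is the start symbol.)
A grammar is LL(1) if for each non-terminal N with multiple productions, the predict sets of those productions are pairwise disjoint, where PREDICT(N → α) = (FIRST(α) \ {ε}) ∪ (FOLLOW(N) if α ⇒* ε).

Relevant sets:
  FOLLOW(T') = { $ }

For T':
  PREDICT(T' → :: Y T') = { '::' }
  PREDICT(T' → ε) = { $ }
For Y:
  PREDICT(Y → id) = { 'id' }
  PREDICT(Y → c) = { 'c' }
T has a single production, so nothing to check there.

All predict sets are disjoint. The grammar IS LL(1).

Answer: Yes, the grammar is LL(1).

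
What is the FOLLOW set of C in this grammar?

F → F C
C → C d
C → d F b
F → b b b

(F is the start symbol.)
To compute FOLLOW(C), find every occurrence of C on a right-hand side N → α C β: add FIRST(β) \ {ε}, and if β is empty or nullable also add FOLLOW(N). Iterate to a fixed point.

In F → F C: C is at the end, add FOLLOW(F)
In C → C d: C is followed by d, add FIRST(d) \ {ε} = { 'd' }

The FOLLOW sets referred to above (computed the same way, to a fixed point):
  FOLLOW(F) = { $, 'b', 'd' }

Taking the union: FOLLOW(C) = { $, 'b', 'd' }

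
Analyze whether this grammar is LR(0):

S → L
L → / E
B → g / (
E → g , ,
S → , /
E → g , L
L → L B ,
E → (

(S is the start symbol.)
No. Shift-reduce conflict between [S → L .] and [B → . g / (]

A grammar is LR(0) if no state in the canonical LR(0) collection has:
  - both a shift item (dot before a terminal) and a complete item (shift-reduce conflict), or
  - two or more complete items (reduce-reduce conflict; the accept item [S' → S .] counts as a complete item here).

Augment with S' → S and build the canonical LR(0) collection (I0 = CLOSURE({[S' → . S]}), then GOTO on every symbol after a dot until no new states appear). It has 17 states:
  I0: { [L → . / E], [L → . L B ,], [S → . , /], [S → . L], [S' → . S] }  — shift
  I1: { [S → , . /] }  — shift
  I2: { [E → . (], [E → . g , ,], [E → . g , L], [L → / . E] }  — shift
  I3: { [B → . g / (], [L → L . B ,], [S → L .] }  — shift, reduce
  I4: { [S' → S .] }  — accept
  I5: { [L → L B . ,] }  — shift
  I6: { [B → g . / (] }  — shift
  I7: { [B → g / . (] }  — shift
  I8: { [B → g / ( .] }  — reduce
  I9: { [L → L B , .] }  — reduce
  I10: { [E → ( .] }  — reduce
  I11: { [L → / E .] }  — reduce
  I12: { [E → g . , ,], [E → g . , L] }  — shift
  I13: { [E → g , . ,], [E → g , . L], [L → . / E], [L → . L B ,] }  — shift
  I14: { [E → g , , .] }  — reduce
  I15: { [B → . g / (], [E → g , L .], [L → L . B ,] }  — shift, reduce
  I16: { [S → , / .] }  — reduce

Conflict in state I3:
  Shift-reduce conflict between [S → L .] and [B → . g / (]
So the grammar is NOT LR(0).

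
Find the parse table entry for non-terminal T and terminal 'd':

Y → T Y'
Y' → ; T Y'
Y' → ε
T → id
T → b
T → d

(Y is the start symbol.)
To find M[T, 'd'], we find productions for T where 'd' is in the predict set (PREDICT(N → α) = (FIRST(α) \ {ε}) ∪ (FOLLOW(N) if α ⇒* ε)).

T → id: PREDICT = { 'id' }
T → b: PREDICT = { 'b' }
T → d: PREDICT = { 'd' }
  'd' is in predict set, so this production goes in M[T, 'd']

M[T, 'd'] = T → d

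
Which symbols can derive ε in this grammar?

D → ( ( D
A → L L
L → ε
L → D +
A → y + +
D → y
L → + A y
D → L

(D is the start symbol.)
{ 'A', 'D', 'L' }

ε-productions: L → ε
So L is immediately nullable.
A → L L: every symbol on the right is nullable, so A is nullable too.
D → L: every symbol on the right is nullable, so D is nullable too.
Every non-terminal is now nullable.
Nullable = { 'A', 'D', 'L' }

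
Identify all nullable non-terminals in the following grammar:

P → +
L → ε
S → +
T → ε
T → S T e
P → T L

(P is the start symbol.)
ε-productions: L → ε, T → ε
So L, T are immediately nullable.
P → T L: every symbol on the right is nullable, so P is nullable too.
No further non-terminal can be added: every production for the remaining non-terminals contains a terminal or a non-nullable non-terminal.
Nullable = { 'L', 'P', 'T' }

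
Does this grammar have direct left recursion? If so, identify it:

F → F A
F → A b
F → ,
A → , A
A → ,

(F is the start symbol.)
Yes, F is left-recursive

Direct left recursion occurs when N → N α for some non-terminal N (the right-hand side begins with the left-hand side itself).

F → F A: LEFT RECURSIVE (starts with F)
F → A b: starts with A
F → ,: starts with ','
A → , A: starts with ','
A → ,: starts with ','

The grammar has direct left recursion on: F.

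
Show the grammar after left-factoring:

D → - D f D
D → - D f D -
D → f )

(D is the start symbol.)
D → - D f D D'
D' → ε
D' → -
D → f )

Left-factoring transforms A → αβ₁ | αβ₂ into A → αA' and A' → β₁ | β₂
(α is the longest common prefix among the alternatives). Repeat until
no nonterminal has two alternatives with a common prefix.

Round 1: D has alternatives sharing prefix '- D f D'. Introduce D': D → - D f D D'
  Add: D' → ε
  Add: D' → -

No remaining common prefixes — done.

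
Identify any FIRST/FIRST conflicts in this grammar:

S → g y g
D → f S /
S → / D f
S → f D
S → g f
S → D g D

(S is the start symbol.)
FIRST sets of the non-terminals at (or reachable through a nullable prefix from) the front of some alternative:
  FIRST(D) = { 'f' }

Productions for S:
  S → g y g: FIRST = { 'g' }
  S → / D f: FIRST = { '/' }
  S → f D: FIRST = { 'f' }
  S → g f: FIRST = { 'g' }
  S → D g D: FIRST = { 'f' }
D has only one production, so no FIRST/FIRST conflict is possible there.

Conflict for S: S → g y g and S → g f
  Overlap: { 'g' }
Conflict for S: S → f D and S → D g D
  Overlap: { 'f' }

Answer: Yes. S → g y g / S → g f on { 'g' }; S → f D / S → D g D on { 'f' }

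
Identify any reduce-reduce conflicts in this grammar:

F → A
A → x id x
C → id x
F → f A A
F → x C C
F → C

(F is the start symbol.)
A reduce-reduce conflict occurs when an LR(0) state has two complete items [A → α .] and [B → β .] — both call for a reduction, and with no lookahead the parser cannot choose between them.

Augment with F' → F and build the canonical LR(0) collection (I0 = CLOSURE({[F' → . F]}), then GOTO on every symbol after a dot until no new states appear). It has 17 states:
  I0: { [A → . x id x], [C → . id x], [F → . A], [F → . C], [F → . f A A], [F → . x C C], [F' → . F] }  — shift
  I1: { [F → A .] }  — reduce
  I2: { [F → C .] }  — reduce
  I3: { [F' → F .] }  — accept
  I4: { [A → . x id x], [F → f . A A] }  — shift
  I5: { [C → id . x] }  — shift
  I6: { [A → x . id x], [C → . id x], [F → x . C C] }  — shift
  I7: { [C → . id x], [F → x C . C] }  — shift
  I8: { [A → x id . x], [C → id . x] }  — shift
  I9: { [A → x id x .], [C → id x .] }  — 2 reduces
  I10: { [F → x C C .] }  — reduce
  I11: { [C → id x .] }  — reduce
  I12: { [A → . x id x], [F → f A . A] }  — shift
  I13: { [A → x . id x] }  — shift
  I14: { [A → x id . x] }  — shift
  I15: { [A → x id x .] }  — reduce
  I16: { [F → f A A .] }  — reduce

I9 contains complete items [A → x id x .], [C → id x .] — reduce-reduce conflict.

Answer: Yes — I9: [A → x id x .] vs [C → id x .]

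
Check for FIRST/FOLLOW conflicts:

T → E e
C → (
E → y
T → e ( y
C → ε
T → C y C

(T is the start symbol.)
No FIRST/FOLLOW conflicts.

A FIRST/FOLLOW conflict occurs when a non-terminal N has a nullable alternative N → β (β ⇒* ε) and another alternative N → α with FIRST(α) ∩ FOLLOW(N) ≠ ∅: on such a lookahead the parser cannot decide between expanding α and letting N vanish via β.

Nullable non-terminals: C.

C: nullable alternative(s) C → ε; FOLLOW(C) = { $, 'y' }
  C → (: FIRST \ {ε} = { '(' } — disjoint from FOLLOW(C)
  C → ε: FIRST \ {ε} = { } — this is the only nullable alternative, skip

E, T have no nullable alternative, so no FIRST/FOLLOW check is needed there.

No FIRST/FOLLOW conflicts found.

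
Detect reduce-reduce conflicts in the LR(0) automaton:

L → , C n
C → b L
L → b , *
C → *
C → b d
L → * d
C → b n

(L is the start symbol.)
Augment with L' → L and build the canonical LR(0) collection (I0 = CLOSURE({[L' → . L]}), then GOTO on every symbol after a dot until no new states appear). It has 15 states:
  I0: { [L → . * d], [L → . , C n], [L → . b , *], [L' → . L] }  — shift
  I1: { [L → * . d] }  — shift
  I2: { [C → . *], [C → . b L], [C → . b d], [C → . b n], [L → , . C n] }  — shift
  I3: { [L' → L .] }  — accept
  I4: { [L → b . , *] }  — shift
  I5: { [L → b , . *] }  — shift
  I6: { [L → b , * .] }  — reduce
  I7: { [C → * .] }  — reduce
  I8: { [L → , C . n] }  — shift
  I9: { [C → b . L], [C → b . d], [C → b . n], [L → . * d], [L → . , C n], [L → . b , *] }  — shift
  I10: { [C → b L .] }  — reduce
  I11: { [C → b d .] }  — reduce
  I12: { [C → b n .] }  — reduce
  I13: { [L → , C n .] }  — reduce
  I14: { [L → * d .] }  — reduce

No state contains more than one complete item.

Answer: No reduce-reduce conflicts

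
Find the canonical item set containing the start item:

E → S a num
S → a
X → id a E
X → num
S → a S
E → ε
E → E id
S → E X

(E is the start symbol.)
First, augment the grammar with E' → E
I₀ = CLOSURE({ [E' → . E] }):
  [E' → . E] has the dot before E: add [E → . S a num], [E → .], [E → . E id]
  [E → . S a num] has the dot before S: add [S → . a], [S → . a S], [S → . E X]
No further items can be added.

I₀ = { [E → . E id], [E → . S a num], [E → .], [E' → . E], [S → . E X], [S → . a S], [S → . a] }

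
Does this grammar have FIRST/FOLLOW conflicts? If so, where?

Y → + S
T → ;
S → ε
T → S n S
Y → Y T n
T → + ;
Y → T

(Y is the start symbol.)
Nullable non-terminals: S.
S has a nullable alternative but only one production, so nothing to check.

T, Y have no nullable alternative, so no FIRST/FOLLOW check is needed there.

No FIRST/FOLLOW conflicts found.

Answer: No FIRST/FOLLOW conflicts.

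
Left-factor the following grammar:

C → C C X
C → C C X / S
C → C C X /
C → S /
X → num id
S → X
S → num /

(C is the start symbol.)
Left-factoring transforms A → αβ₁ | αβ₂ into A → αA' and A' → β₁ | β₂
(α is the longest common prefix among the alternatives). Repeat until
no nonterminal has two alternatives with a common prefix.

Round 1: C has alternatives sharing prefix 'C C X'. Introduce C': C → C C X C'
  Add: C' → ε
  Add: C' → / S
  Add: C' → /

Round 2: C' has alternatives sharing prefix '/'. Introduce C'': C' → / C''
  Add: C'' → S
  Add: C'' → ε

No remaining common prefixes — done.

Resulting grammar:
C → C C X C'
C' → ε
C' → / C''
C'' → S
C'' → ε
C → S /
X → num id
S → X
S → num /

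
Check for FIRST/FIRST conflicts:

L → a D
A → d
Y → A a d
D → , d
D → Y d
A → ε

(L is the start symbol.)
No FIRST/FIRST conflicts.

FIRST sets of the non-terminals at (or reachable through a nullable prefix from) the front of some alternative:
  FIRST(Y) = { 'a', 'd' }

Productions for A:
  A → d: FIRST = { 'd' }
  A → ε: FIRST = { ε }
Productions for D:
  D → , d: FIRST = { ',' }
  D → Y d: FIRST = { 'a', 'd' }
L, Y have only one production, so no FIRST/FIRST conflict is possible there.

All alternatives of each non-terminal have pairwise disjoint FIRST sets.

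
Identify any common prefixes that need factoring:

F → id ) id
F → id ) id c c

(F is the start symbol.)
Yes, F has productions with common prefix 'id ) id'

Left-factoring is needed when two productions for the same non-terminal
share a common prefix on the right-hand side.

Productions for F:
  F → id ) id
  F → id ) id c c

Found common prefix 'id ) id' in productions for F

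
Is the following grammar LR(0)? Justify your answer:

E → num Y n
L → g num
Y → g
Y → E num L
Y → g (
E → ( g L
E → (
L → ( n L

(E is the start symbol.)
A grammar is LR(0) if no state in the canonical LR(0) collection has:
  - both a shift item (dot before a terminal) and a complete item (shift-reduce conflict), or
  - two or more complete items (reduce-reduce conflict; the accept item [E' → E .] counts as a complete item here).

Augment with E' → E and build the canonical LR(0) collection (I0 = CLOSURE({[E' → . E]}), then GOTO on every symbol after a dot until no new states appear). It has 18 states:
  I0: { [E → . ( g L], [E → . (], [E → . num Y n], [E' → . E] }  — shift
  I1: { [E → ( . g L], [E → ( .] }  — shift, reduce
  I2: { [E' → E .] }  — accept
  I3: { [E → . ( g L], [E → . (], [E → . num Y n], [E → num . Y n], [Y → . E num L], [Y → . g (], [Y → . g] }  — shift
  I4: { [Y → E . num L] }  — shift
  I5: { [E → num Y . n] }  — shift
  I6: { [Y → g . (], [Y → g .] }  — shift, reduce
  I7: { [Y → g ( .] }  — reduce
  I8: { [E → num Y n .] }  — reduce
  I9: { [L → . ( n L], [L → . g num], [Y → E num . L] }  — shift
  I10: { [L → ( . n L] }  — shift
  I11: { [Y → E num L .] }  — reduce
  I12: { [L → g . num] }  — shift
  I13: { [L → g num .] }  — reduce
  I14: { [L → ( n . L], [L → . ( n L], [L → . g num] }  — shift
  I15: { [L → ( n L .] }  — reduce
  I16: { [E → ( g . L], [L → . ( n L], [L → . g num] }  — shift
  I17: { [E → ( g L .] }  — reduce

Conflict in state I1:
  Shift-reduce conflict between [E → ( .] and [E → ( . g L]
So the grammar is NOT LR(0).

Answer: No. Shift-reduce conflict between [E → ( .] and [E → ( . g L]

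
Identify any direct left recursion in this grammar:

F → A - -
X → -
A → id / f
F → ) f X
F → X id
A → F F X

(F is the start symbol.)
No direct left recursion

F → A - -: starts with A
X → -: starts with '-'
A → id / f: starts with id
F → ) f X: starts with ')'
F → X id: starts with X
A → F F X: starts with F

No direct left recursion found.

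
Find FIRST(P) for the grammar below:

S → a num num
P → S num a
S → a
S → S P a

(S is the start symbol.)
To compute FIRST(P), examine every production with P on the left-hand side, reading each right-hand side left to right until a non-nullable symbol is reached.

FIRST sets of the other non-terminals involved (by the same procedure, iterated to a fixed point):
  FIRST(S) = { 'a' }

From P → S num a:
  - S is a non-terminal: add FIRST(S) \ {ε} = { 'a' }
    S is not nullable, so stop

Collecting: FIRST(P) = { 'a' }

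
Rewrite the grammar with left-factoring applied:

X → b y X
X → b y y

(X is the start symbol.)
X → b y X'
X' → X
X' → y

Left-factoring transforms A → αβ₁ | αβ₂ into A → αA' and A' → β₁ | β₂
(α is the longest common prefix among the alternatives). Repeat until
no nonterminal has two alternatives with a common prefix.

Round 1: X has alternatives sharing prefix 'b y'. Introduce X': X → b y X'
  Add: X' → X
  Add: X' → y

No remaining common prefixes — done.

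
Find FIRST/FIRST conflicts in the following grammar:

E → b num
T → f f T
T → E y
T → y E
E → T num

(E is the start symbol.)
Yes. E → b num / E → T num on { 'b' }; T → f f T / T → E y on { 'f' }; T → E y / T → y E on { 'y' }

FIRST sets of the non-terminals at (or reachable through a nullable prefix from) the front of some alternative:
  FIRST(T) = { 'b', 'f', 'y' }
  FIRST(E) = { 'b', 'f', 'y' }

Productions for E:
  E → b num: FIRST = { 'b' }
  E → T num: FIRST = { 'b', 'f', 'y' }
Productions for T:
  T → f f T: FIRST = { 'f' }
  T → E y: FIRST = { 'b', 'f', 'y' }
  T → y E: FIRST = { 'y' }

Conflict for E: E → b num and E → T num
  Overlap: { 'b' }
Conflict for T: T → f f T and T → E y
  Overlap: { 'f' }
Conflict for T: T → E y and T → y E
  Overlap: { 'y' }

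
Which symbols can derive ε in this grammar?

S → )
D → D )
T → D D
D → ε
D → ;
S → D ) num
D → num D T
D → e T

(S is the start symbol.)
ε-productions: D → ε
So D is immediately nullable.
T → D D: every symbol on the right is nullable, so T is nullable too.
No further non-terminal can be added: every production for the remaining non-terminals contains a terminal or a non-nullable non-terminal.
Nullable = { 'D', 'T' }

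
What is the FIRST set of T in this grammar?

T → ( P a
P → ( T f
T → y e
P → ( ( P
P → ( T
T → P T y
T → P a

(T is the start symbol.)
{ '(', 'y' }

To compute FIRST(T), examine every production with T on the left-hand side, reading each right-hand side left to right until a non-nullable symbol is reached.

FIRST sets of the other non-terminals involved (by the same procedure, iterated to a fixed point):
  FIRST(P) = { '(' }

From T → ( P a:
  - '(' is a terminal: add '(' and stop
From T → y e:
  - y is a terminal: add 'y' and stop
From T → P T y:
  - P is a non-terminal: add FIRST(P) \ {ε} = { '(' }
    P is not nullable, so stop
From T → P a:
  - P is a non-terminal: add FIRST(P) \ {ε} = { '(' }
    P is not nullable, so stop

Collecting: FIRST(T) = { '(', 'y' }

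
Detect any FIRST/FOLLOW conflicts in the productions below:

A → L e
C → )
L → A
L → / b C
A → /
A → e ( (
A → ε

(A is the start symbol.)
Yes. A → L e with FOLLOW(A) on { 'e' }; A → e '(' '(' with FOLLOW(A) on { 'e' }

A FIRST/FOLLOW conflict occurs when a non-terminal N has a nullable alternative N → β (β ⇒* ε) and another alternative N → α with FIRST(α) ∩ FOLLOW(N) ≠ ∅: on such a lookahead the parser cannot decide between expanding α and letting N vanish via β.

Nullable non-terminals: A, L.
FIRST sets used below: FIRST(L) = { '/', 'e', ε }, FIRST(A) = { '/', 'e', ε }

A: nullable alternative(s) A → ε; FOLLOW(A) = { $, 'e' }
  A → L e: FIRST \ {ε} = { '/', 'e' } — overlaps FOLLOW(A) on { 'e' }: CONFLICT
  A → /: FIRST \ {ε} = { '/' } — disjoint from FOLLOW(A)
  A → e ( (: FIRST \ {ε} = { 'e' } — overlaps FOLLOW(A) on { 'e' }: CONFLICT
  A → ε: FIRST \ {ε} = { } — this is the only nullable alternative, skip

L: nullable alternative(s) L → A; FOLLOW(L) = { 'e' }
  L → A: FIRST \ {ε} = { '/', 'e' } — this is the only nullable alternative, skip
  L → / b C: FIRST \ {ε} = { '/' } — disjoint from FOLLOW(L)

C has no nullable alternative, so no FIRST/FOLLOW check is needed there.

So the grammar has 2 FIRST/FOLLOW conflicts (marked CONFLICT above).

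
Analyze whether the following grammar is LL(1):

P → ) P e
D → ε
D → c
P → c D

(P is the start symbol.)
Relevant sets:
  FOLLOW(D) = { $, 'e' }

For P:
  PREDICT(P → ')' P e) = { ')' }
  PREDICT(P → c D) = { 'c' }
For D:
  PREDICT(D → ε) = { $, 'e' }
  PREDICT(D → c) = { 'c' }

All predict sets are disjoint. The grammar IS LL(1).

Answer: Yes, the grammar is LL(1).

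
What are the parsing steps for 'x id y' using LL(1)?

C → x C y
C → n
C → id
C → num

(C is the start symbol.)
Stack is shown with the top on the left.

Stack    Input     Action
-------------------------
C $      x id y $  output C → x C y
x C y $  x id y $  match 'x'
C y $    id y $    output C → id
id y $   id y $    match 'id'
y $      y $       match 'y'
$        $         accept

The string is accepted.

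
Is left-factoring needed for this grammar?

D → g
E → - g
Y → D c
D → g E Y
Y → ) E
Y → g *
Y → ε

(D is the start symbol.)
Left-factoring is needed when two productions for the same non-terminal
share a common prefix on the right-hand side.

Productions for D:
  D → g
  D → g E Y
Productions for Y:
  Y → D c
  Y → ) E
  Y → g *
  Y → ε

Found common prefix 'g' in productions for D

Answer: Yes, D has productions with common prefix 'g'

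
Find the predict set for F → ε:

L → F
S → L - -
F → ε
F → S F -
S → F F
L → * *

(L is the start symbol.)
{ $, '*', '-' }

PREDICT(F → ε) = (FIRST(RHS) \ {ε}) ∪ (FOLLOW(F) if ε ∈ FIRST(RHS), i.e. RHS ⇒* ε)
The right-hand side is ε (FIRST(ε) = { ε }), so the predict set is FOLLOW(F) = { $, '*', '-' }
PREDICT(F → ε) = { $, '*', '-' }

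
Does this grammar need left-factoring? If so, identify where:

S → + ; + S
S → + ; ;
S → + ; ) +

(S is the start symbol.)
Left-factoring is needed when two productions for the same non-terminal
share a common prefix on the right-hand side.

Productions for S:
  S → + ; + S
  S → + ; ;
  S → + ; ) +

Found common prefix '+ ;' in productions for S

Answer: Yes, S has productions with common prefix '+ ;'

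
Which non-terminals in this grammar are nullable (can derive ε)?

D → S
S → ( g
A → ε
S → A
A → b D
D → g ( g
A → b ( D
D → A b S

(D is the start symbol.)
{ 'A', 'D', 'S' }

ε-productions: A → ε
So A is immediately nullable.
S → A: every symbol on the right is nullable, so S is nullable too.
D → S: every symbol on the right is nullable, so D is nullable too.
Every non-terminal is now nullable.
Nullable = { 'A', 'D', 'S' }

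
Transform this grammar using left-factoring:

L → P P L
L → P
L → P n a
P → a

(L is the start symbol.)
Left-factoring transforms A → αβ₁ | αβ₂ into A → αA' and A' → β₁ | β₂
(α is the longest common prefix among the alternatives). Repeat until
no nonterminal has two alternatives with a common prefix.

Round 1: L has alternatives sharing prefix 'P'. Introduce L': L → P L'
  Add: L' → P L
  Add: L' → ε
  Add: L' → n a

No remaining common prefixes — done.

Resulting grammar:
L → P L'
L' → P L
L' → ε
L' → n a
P → a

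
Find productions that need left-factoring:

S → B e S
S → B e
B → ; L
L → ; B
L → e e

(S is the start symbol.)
Left-factoring is needed when two productions for the same non-terminal
share a common prefix on the right-hand side.

Productions for S:
  S → B e S
  S → B e
Productions for L:
  L → ; B
  L → e e

Found common prefix 'B e' in productions for S

Answer: Yes, S has productions with common prefix 'B e'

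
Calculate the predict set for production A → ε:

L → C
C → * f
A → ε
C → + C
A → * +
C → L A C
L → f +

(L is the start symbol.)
PREDICT(A → ε) = (FIRST(RHS) \ {ε}) ∪ (FOLLOW(A) if ε ∈ FIRST(RHS), i.e. RHS ⇒* ε)
The right-hand side is ε (FIRST(ε) = { ε }), so the predict set is FOLLOW(A) = { '*', '+', 'f' }
PREDICT(A → ε) = { '*', '+', 'f' }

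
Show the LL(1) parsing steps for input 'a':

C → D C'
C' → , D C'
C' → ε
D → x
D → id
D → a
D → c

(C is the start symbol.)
LL(1) parsing maintains a stack (initially the start symbol over $) and the input. At each step: if the stack top is a terminal, match it against the current input token; if it is a non-terminal N, replace it with the RHS of M[N, lookahead] (the unique production whose predict set contains the lookahead).

Stack is shown with the top on the left.

Stack   Input  Action
---------------------
C $     a $    output C → D C'
D C' $  a $    output D → a
a C' $  a $    match 'a'
C' $    $      output C' → ε
$       $      accept

The string is accepted.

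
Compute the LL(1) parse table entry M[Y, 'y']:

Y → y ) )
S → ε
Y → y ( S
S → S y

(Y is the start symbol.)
Y → y ) ), Y → y ( S

To find M[Y, 'y'], we find productions for Y where 'y' is in the predict set (PREDICT(N → α) = (FIRST(α) \ {ε}) ∪ (FOLLOW(N) if α ⇒* ε)).

Y → y ) ): PREDICT = { 'y' }
  'y' is in predict set, so this production goes in M[Y, 'y']
Y → y ( S: PREDICT = { 'y' }
  'y' is in predict set, so this production goes in M[Y, 'y']

M[Y, 'y'] = Y → y ) ), Y → y ( S  (a multiply-defined cell — the grammar is not LL(1))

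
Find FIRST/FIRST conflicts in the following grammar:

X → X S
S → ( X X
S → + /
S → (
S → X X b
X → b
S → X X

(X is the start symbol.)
Yes. X → X S / X → b on { 'b' }; S → '(' X X / S → '(' on { '(' }; S → X X b / S → X X on { 'b' }

A FIRST/FIRST conflict occurs when two productions N → α and N → β for the same non-terminal have FIRST(α) ∩ FIRST(β) ≠ ∅ (with ε ∈ FIRST of a nullable right-hand side, so two nullable alternatives also conflict).

FIRST sets of the non-terminals at (or reachable through a nullable prefix from) the front of some alternative:
  FIRST(X) = { 'b' }

Productions for X:
  X → X S: FIRST = { 'b' }
  X → b: FIRST = { 'b' }
Productions for S:
  S → ( X X: FIRST = { '(' }
  S → + /: FIRST = { '+' }
  S → (: FIRST = { '(' }
  S → X X b: FIRST = { 'b' }
  S → X X: FIRST = { 'b' }

Conflict for X: X → X S and X → b
  Overlap: { 'b' }
Conflict for S: S → ( X X and S → (
  Overlap: { '(' }
Conflict for S: S → X X b and S → X X
  Overlap: { 'b' }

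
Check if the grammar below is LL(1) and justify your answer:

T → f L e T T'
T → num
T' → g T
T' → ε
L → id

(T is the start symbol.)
No. Predict set conflict for T': { 'g' }

A grammar is LL(1) if for each non-terminal N with multiple productions, the predict sets of those productions are pairwise disjoint, where PREDICT(N → α) = (FIRST(α) \ {ε}) ∪ (FOLLOW(N) if α ⇒* ε).

Relevant sets:
  FOLLOW(T') = { $, 'g' }

For T:
  PREDICT(T → f L e T T') = { 'f' }
  PREDICT(T → num) = { 'num' }
For T':
  PREDICT(T' → g T) = { 'g' }
  PREDICT(T' → ε) = { $, 'g' }
L has a single production, so nothing to check there.

Conflict found: Predict set conflict for T': { 'g' }
The grammar is NOT LL(1).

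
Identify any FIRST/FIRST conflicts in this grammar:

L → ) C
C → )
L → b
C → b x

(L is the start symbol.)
Productions for L:
  L → ) C: FIRST = { ')' }
  L → b: FIRST = { 'b' }
Productions for C:
  C → ): FIRST = { ')' }
  C → b x: FIRST = { 'b' }

All alternatives of each non-terminal have pairwise disjoint FIRST sets.

Answer: No FIRST/FIRST conflicts.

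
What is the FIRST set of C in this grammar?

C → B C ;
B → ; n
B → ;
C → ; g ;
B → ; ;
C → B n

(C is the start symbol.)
{ ';' }

To compute FIRST(C), examine every production with C on the left-hand side, reading each right-hand side left to right until a non-nullable symbol is reached.

FIRST sets of the other non-terminals involved (by the same procedure, iterated to a fixed point):
  FIRST(B) = { ';' }

From C → B C ;:
  - B is a non-terminal: add FIRST(B) \ {ε} = { ';' }
    B is not nullable, so stop
From C → ; g ;:
  - ';' is a terminal: add ';' and stop
From C → B n:
  - B is a non-terminal: add FIRST(B) \ {ε} = { ';' }
    B is not nullable, so stop

Collecting: FIRST(C) = { ';' }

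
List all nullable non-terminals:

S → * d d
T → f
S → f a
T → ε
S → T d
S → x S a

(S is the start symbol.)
ε-productions: T → ε
So T is immediately nullable.
No further non-terminal can be added: every production for the remaining non-terminals contains a terminal or a non-nullable non-terminal.
Nullable = { 'T' }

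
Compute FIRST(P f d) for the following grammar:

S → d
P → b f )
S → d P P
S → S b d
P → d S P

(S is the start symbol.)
FIRST sets of the non-terminals involved (from the grammar, by fixed-point iteration):
  FIRST(P) = { 'b', 'd' }

To compute FIRST(P f d), process the symbols left to right:
Symbol P is a non-terminal. Add FIRST(P) \ {ε} = { 'b', 'd' }
P is not nullable (ε ∉ FIRST(P)), so stop here.
FIRST(P f d) = { 'b', 'd' }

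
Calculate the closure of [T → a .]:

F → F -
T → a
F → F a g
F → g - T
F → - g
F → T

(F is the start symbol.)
To compute CLOSURE, for each item [A → α.Bβ] where B is a non-terminal, add [B → .γ] for all productions B → γ; repeat for the newly added items until nothing changes.

Start with: [T → a .]
The dot is at the end, so nothing is added.

CLOSURE = { [T → a .] }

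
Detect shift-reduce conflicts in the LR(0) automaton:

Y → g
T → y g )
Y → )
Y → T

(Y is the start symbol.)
A shift-reduce conflict occurs when an LR(0) state has both:
  - a complete (reduce) item [A → α .] (dot at the end), and
  - a shift item [B → β . c γ] (dot before a terminal).

Augment with Y' → Y and build the canonical LR(0) collection (I0 = CLOSURE({[Y' → . Y]}), then GOTO on every symbol after a dot until no new states appear). It has 8 states:
  I0: { [T → . y g )], [Y → . )], [Y → . T], [Y → . g], [Y' → . Y] }  — shift
  I1: { [Y → ) .] }  — reduce
  I2: { [Y → T .] }  — reduce
  I3: { [Y' → Y .] }  — accept
  I4: { [Y → g .] }  — reduce
  I5: { [T → y . g )] }  — shift
  I6: { [T → y g . )] }  — shift
  I7: { [T → y g ) .] }  — reduce

No state contains both a complete item and a shift item.

Answer: No shift-reduce conflicts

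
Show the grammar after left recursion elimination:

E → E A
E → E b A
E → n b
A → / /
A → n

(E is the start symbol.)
E → n b E'
E' → A E'
E' → b A E'
E' → ε
A → / /
A → n

E is directly left-recursive. The standard transformation for
  A → A α₁ | ... | A α_m | β₁ | ... | β_n
is
  A  → β₁ A' | ... | β_n A'
  A' → α₁ A' | ... | α_m A' | ε

E → n b becomes E → n b E'
E → E A becomes E' → A E'
E → E b A becomes E' → b A E'
Add E' → ε

Productions for other non-terminals are unchanged:
  A → / /
  A → n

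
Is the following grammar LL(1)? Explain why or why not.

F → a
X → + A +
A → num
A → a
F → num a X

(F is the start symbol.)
For F:
  PREDICT(F → a) = { 'a' }
  PREDICT(F → num a X) = { 'num' }
For A:
  PREDICT(A → num) = { 'num' }
  PREDICT(A → a) = { 'a' }
X has a single production, so nothing to check there.

All predict sets are disjoint. The grammar IS LL(1).

Answer: Yes, the grammar is LL(1).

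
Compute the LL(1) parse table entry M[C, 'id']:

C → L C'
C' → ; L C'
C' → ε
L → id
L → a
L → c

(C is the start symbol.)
To find M[C, 'id'], we find productions for C where 'id' is in the predict set (PREDICT(N → α) = (FIRST(α) \ {ε}) ∪ (FOLLOW(N) if α ⇒* ε)).

Relevant sets:
  FIRST(L) = { 'a', 'c', 'id' }

C → L C': PREDICT = { 'a', 'c', 'id' }
  'id' is in predict set, so this production goes in M[C, 'id']

M[C, 'id'] = C → L C'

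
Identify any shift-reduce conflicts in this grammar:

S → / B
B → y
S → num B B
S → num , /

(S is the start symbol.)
A shift-reduce conflict occurs when an LR(0) state has both:
  - a complete (reduce) item [A → α .] (dot at the end), and
  - a shift item [B → β . c γ] (dot before a terminal).

Augment with S' → S and build the canonical LR(0) collection (I0 = CLOSURE({[S' → . S]}), then GOTO on every symbol after a dot until no new states appear). It has 10 states:
  I0: { [S → . / B], [S → . num , /], [S → . num B B], [S' → . S] }  — shift
  I1: { [B → . y], [S → / . B] }  — shift
  I2: { [S' → S .] }  — accept
  I3: { [B → . y], [S → num . , /], [S → num . B B] }  — shift
  I4: { [S → num , . /] }  — shift
  I5: { [B → . y], [S → num B . B] }  — shift
  I6: { [B → y .] }  — reduce
  I7: { [S → num B B .] }  — reduce
  I8: { [S → num , / .] }  — reduce
  I9: { [S → / B .] }  — reduce

No state contains both a complete item and a shift item.

Answer: No shift-reduce conflicts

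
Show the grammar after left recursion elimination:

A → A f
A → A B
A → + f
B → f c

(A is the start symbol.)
A is directly left-recursive. The standard transformation for
  A → A α₁ | ... | A α_m | β₁ | ... | β_n
is
  A  → β₁ A' | ... | β_n A'
  A' → α₁ A' | ... | α_m A' | ε

A → + f becomes A → + f A'
A → A f becomes A' → f A'
A → A B becomes A' → B A'
Add A' → ε

Productions for other non-terminals are unchanged:
  B → f c

Resulting grammar:
A → + f A'
A' → f A'
A' → B A'
A' → ε
B → f c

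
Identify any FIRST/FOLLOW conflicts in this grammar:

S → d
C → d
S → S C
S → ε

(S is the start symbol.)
Nullable non-terminals: S.
FIRST sets used below: FIRST(S) = { 'd', ε }, FIRST(C) = { 'd' }

S: nullable alternative(s) S → ε; FOLLOW(S) = { $, 'd' }
  S → d: FIRST \ {ε} = { 'd' } — overlaps FOLLOW(S) on { 'd' }: CONFLICT
  S → S C: FIRST \ {ε} = { 'd' } — overlaps FOLLOW(S) on { 'd' }: CONFLICT
  S → ε: FIRST \ {ε} = { } — this is the only nullable alternative, skip

C has no nullable alternative, so no FIRST/FOLLOW check is needed there.

So the grammar has 2 FIRST/FOLLOW conflicts (marked CONFLICT above).

Answer: Yes. S → d with FOLLOW(S) on { 'd' }; S → S C with FOLLOW(S) on { 'd' }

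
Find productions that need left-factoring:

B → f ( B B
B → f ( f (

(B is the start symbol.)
Yes, B has productions with common prefix 'f ('

Left-factoring is needed when two productions for the same non-terminal
share a common prefix on the right-hand side.

Productions for B:
  B → f ( B B
  B → f ( f (

Found common prefix 'f (' in productions for B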